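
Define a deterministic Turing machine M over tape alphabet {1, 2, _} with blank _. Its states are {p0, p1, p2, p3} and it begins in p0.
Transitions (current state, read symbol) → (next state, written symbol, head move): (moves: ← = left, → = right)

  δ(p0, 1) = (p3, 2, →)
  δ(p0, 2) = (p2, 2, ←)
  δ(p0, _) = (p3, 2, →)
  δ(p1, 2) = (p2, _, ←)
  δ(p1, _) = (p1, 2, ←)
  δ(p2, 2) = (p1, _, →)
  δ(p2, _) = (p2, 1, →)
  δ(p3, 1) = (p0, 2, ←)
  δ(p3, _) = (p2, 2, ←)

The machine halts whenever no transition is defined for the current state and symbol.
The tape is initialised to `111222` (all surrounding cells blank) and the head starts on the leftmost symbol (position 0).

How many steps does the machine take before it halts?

state=p0 head=0 tape=_[1]11222   (p0,1)→(p3,2,→)
state=p3 head=1 tape=_2[1]1222   (p3,1)→(p0,2,←)
state=p0 head=0 tape=_[2]21222   (p0,2)→(p2,2,←)
state=p2 head=-1 tape=[_]221222   (p2,_)→(p2,1,→)
state=p2 head=0 tape=1[2]21222   (p2,2)→(p1,_,→)
state=p1 head=1 tape=1_[2]1222   (p1,2)→(p2,_,←)
state=p2 head=0 tape=1[_]_1222   (p2,_)→(p2,1,→)
state=p2 head=1 tape=11[_]1222   (p2,_)→(p2,1,→)
state=p2 head=2 tape=111[1]222
M halts after 8 transitions.

8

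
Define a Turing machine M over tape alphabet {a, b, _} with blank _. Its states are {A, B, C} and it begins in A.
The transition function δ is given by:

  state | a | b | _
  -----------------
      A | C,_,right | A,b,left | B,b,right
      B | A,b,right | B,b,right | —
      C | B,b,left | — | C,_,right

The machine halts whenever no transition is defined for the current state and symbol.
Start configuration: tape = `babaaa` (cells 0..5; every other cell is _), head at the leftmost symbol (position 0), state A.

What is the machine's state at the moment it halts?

A | __[b]abaaa   read b → write b, move left, go to A
A | _[_]babaaa   read _ → write b, move right, go to B
B | _b[b]abaaa   read b → write b, move right, go to B
B | _bb[a]baaa   read a → write b, move right, go to A
A | _bbb[b]aaa   read b → write b, move left, go to A
A | _bb[b]baaa   read b → write b, move left, go to A
A | _b[b]bbaaa   read b → write b, move left, go to A
A | _[b]bbbaaa   read b → write b, move left, go to A
A | [_]bbbbaaa   read _ → write b, move right, go to B
B | b[b]bbbaaa   read b → write b, move right, go to B
B | bb[b]bbaaa   read b → write b, move right, go to B
B | bbb[b]baaa   read b → write b, move right, go to B
B | bbbb[b]aaa   read b → write b, move right, go to B
B | bbbbb[a]aa   read a → write b, move right, go to A
A | bbbbbb[a]a   read a → write _, move right, go to C
C | bbbbbb_[a]   read a → write b, move left, go to B
B | bbbbbb[_]b
No transition is defined for (B, _); M halts in state B.

B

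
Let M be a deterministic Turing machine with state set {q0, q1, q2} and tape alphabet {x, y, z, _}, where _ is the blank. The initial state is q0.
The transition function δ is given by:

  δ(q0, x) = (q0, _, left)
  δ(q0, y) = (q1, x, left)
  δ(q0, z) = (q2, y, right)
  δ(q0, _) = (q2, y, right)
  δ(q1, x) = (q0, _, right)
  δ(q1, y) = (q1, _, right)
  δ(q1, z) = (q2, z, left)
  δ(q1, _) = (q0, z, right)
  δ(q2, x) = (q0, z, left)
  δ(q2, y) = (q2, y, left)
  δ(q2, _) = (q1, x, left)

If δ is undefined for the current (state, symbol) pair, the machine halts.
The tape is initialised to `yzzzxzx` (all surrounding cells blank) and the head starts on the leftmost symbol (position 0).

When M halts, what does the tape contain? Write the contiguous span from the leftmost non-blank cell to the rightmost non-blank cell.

state=q0 head=0 tape=_[y]zzzxzx   (q0,y)→(q1,x,left)
state=q1 head=-1 tape=[_]xzzzxzx   (q1,_)→(q0,z,right)
state=q0 head=0 tape=z[x]zzzxzx   (q0,x)→(q0,_,left)
state=q0 head=-1 tape=[z]_zzzxzx   (q0,z)→(q2,y,right)
state=q2 head=0 tape=y[_]zzzxzx   (q2,_)→(q1,x,left)
state=q1 head=-1 tape=[y]xzzzxzx   (q1,y)→(q1,_,right)
state=q1 head=0 tape=_[x]zzzxzx   (q1,x)→(q0,_,right)
state=q0 head=1 tape=__[z]zzxzx   (q0,z)→(q2,y,right)
state=q2 head=2 tape=__y[z]zxzx
The non-blank tape span at halt is yzzxzx.

yzzxzx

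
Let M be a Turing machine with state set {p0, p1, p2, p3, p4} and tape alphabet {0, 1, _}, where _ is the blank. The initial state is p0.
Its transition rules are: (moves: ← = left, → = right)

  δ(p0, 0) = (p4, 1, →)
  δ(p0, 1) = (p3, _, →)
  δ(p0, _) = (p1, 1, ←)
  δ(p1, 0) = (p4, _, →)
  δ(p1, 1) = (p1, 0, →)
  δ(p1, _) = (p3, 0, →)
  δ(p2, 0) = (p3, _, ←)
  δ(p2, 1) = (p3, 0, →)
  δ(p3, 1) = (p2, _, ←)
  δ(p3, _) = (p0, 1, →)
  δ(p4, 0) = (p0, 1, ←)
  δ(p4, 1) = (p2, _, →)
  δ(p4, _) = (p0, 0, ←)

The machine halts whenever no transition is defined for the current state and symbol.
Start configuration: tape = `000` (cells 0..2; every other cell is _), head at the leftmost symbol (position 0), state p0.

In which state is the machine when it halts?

state=p0 head=0 tape=[0]00   (p0,0)→(p4,1,→)
state=p4 head=1 tape=1[0]0   (p4,0)→(p0,1,←)
state=p0 head=0 tape=[1]10   (p0,1)→(p3,_,→)
state=p3 head=1 tape=_[1]0   (p3,1)→(p2,_,←)
state=p2 head=0 tape=[_]_0
No transition is defined for (p2, _); M halts in state p2.

p2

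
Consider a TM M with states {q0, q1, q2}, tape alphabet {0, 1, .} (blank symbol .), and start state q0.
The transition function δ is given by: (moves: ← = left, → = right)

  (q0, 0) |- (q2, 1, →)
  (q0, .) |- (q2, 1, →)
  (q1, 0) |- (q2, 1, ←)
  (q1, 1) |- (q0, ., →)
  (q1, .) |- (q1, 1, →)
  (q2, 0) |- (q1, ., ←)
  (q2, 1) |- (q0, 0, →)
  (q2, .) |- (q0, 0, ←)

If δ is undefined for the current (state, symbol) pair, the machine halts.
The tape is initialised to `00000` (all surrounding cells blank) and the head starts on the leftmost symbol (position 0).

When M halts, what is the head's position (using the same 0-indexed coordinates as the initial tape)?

q0 | [0]0000.   read 0 → write 1, move →, go to q2
q2 | 1[0]000.   read 0 → write ., move ←, go to q1
q1 | [1].000.   read 1 → write ., move →, go to q0
q0 | .[.]000.   read . → write 1, move →, go to q2
q2 | .1[0]00.   read 0 → write ., move ←, go to q1
q1 | .[1].00.   read 1 → write ., move →, go to q0
q0 | ..[.]00.   read . → write 1, move →, go to q2
q2 | ..1[0]0.   read 0 → write ., move ←, go to q1
q1 | ..[1].0.   read 1 → write ., move →, go to q0
q0 | ...[.]0.   read . → write 1, move →, go to q2
q2 | ...1[0].   read 0 → write ., move ←, go to q1
q1 | ...[1]..   read 1 → write ., move →, go to q0
q0 | ....[.].   read . → write 1, move →, go to q2
q2 | ....1[.]   read . → write 0, move ←, go to q0
q0 | ....[1]0
At halt the head is at cell 4.

4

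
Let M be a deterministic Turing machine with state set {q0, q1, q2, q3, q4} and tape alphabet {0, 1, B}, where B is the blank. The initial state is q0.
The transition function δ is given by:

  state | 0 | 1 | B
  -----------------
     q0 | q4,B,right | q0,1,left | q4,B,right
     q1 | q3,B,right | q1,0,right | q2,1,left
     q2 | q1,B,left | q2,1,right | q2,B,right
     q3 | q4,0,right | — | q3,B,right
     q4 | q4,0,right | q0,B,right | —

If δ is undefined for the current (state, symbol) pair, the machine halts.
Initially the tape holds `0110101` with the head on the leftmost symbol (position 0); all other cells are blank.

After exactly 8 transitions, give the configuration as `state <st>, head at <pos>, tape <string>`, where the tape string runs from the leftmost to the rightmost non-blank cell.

state=q0 head=0 tape=[0]110101   (q0,0)→(q4,B,right)
state=q4 head=1 tape=B[1]10101   (q4,1)→(q0,B,right)
state=q0 head=2 tape=BB[1]0101   (q0,1)→(q0,1,left)
state=q0 head=1 tape=B[B]10101   (q0,B)→(q4,B,right)
state=q4 head=2 tape=BB[1]0101   (q4,1)→(q0,B,right)
state=q0 head=3 tape=BBB[0]101   (q0,0)→(q4,B,right)
state=q4 head=4 tape=BBBB[1]01   (q4,1)→(q0,B,right)
state=q0 head=5 tape=BBBBB[0]1   (q0,0)→(q4,B,right)
state=q4 head=6 tape=BBBBBB[1]
After 8 steps: state q4, head at 6, tape 1.

state q4, head at 6, tape 1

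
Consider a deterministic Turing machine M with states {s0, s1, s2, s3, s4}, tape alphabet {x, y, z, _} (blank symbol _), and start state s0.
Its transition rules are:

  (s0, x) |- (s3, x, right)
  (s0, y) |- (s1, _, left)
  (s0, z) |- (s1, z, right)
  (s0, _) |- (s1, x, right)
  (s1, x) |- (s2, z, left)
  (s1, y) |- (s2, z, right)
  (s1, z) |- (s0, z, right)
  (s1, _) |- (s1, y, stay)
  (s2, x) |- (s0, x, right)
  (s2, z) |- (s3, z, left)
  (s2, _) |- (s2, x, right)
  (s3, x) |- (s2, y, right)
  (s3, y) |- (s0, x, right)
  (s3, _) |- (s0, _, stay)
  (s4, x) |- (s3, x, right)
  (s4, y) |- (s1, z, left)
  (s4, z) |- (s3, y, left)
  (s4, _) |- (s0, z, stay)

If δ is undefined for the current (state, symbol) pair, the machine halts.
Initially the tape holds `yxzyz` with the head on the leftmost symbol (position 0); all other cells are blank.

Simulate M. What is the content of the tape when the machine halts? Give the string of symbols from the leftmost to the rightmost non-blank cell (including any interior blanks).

zxxzzz

s0 | _[y]xzyz   read y → write _, move left, go to s1
s1 | [_]_xzyz   read _ → write y, move stay, go to s1
s1 | [y]_xzyz   read y → write z, move right, go to s2
s2 | z[_]xzyz   read _ → write x, move right, go to s2
s2 | zx[x]zyz   read x → write x, move right, go to s0
s0 | zxx[z]yz   read z → write z, move right, go to s1
s1 | zxxz[y]z   read y → write z, move right, go to s2
s2 | zxxzz[z]   read z → write z, move left, go to s3
s3 | zxxz[z]z
The non-blank tape span at halt is zxxzzz.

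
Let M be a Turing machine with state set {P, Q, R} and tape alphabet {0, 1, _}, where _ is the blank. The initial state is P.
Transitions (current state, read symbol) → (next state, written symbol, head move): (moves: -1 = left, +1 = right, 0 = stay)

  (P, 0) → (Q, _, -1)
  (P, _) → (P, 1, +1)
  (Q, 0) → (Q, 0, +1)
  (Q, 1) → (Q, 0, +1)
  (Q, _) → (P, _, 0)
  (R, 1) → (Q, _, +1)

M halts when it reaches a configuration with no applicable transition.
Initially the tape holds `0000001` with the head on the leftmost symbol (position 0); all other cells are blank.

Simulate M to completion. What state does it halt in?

P | _[0]000001   read 0 → write _, move -1, go to Q
Q | [_]_000001   read _ → write _, move 0, go to P
P | [_]_000001   read _ → write 1, move +1, go to P
P | 1[_]000001   read _ → write 1, move +1, go to P
P | 11[0]00001   read 0 → write _, move -1, go to Q
Q | 1[1]_00001   read 1 → write 0, move +1, go to Q
Q | 10[_]00001   read _ → write _, move 0, go to P
P | 10[_]00001   read _ → write 1, move +1, go to P
P | 101[0]0001   read 0 → write _, move -1, go to Q
Q | 10[1]_0001   read 1 → write 0, move +1, go to Q
Q | 100[_]0001   read _ → write _, move 0, go to P
P | 100[_]0001   read _ → write 1, move +1, go to P
P | 1001[0]001   read 0 → write _, move -1, go to Q
Q | 100[1]_001   read 1 → write 0, move +1, go to Q
Q | 1000[_]001   read _ → write _, move 0, go to P
P | 1000[_]001   read _ → write 1, move +1, go to P
P | 10001[0]01   read 0 → write _, move -1, go to Q
Q | 1000[1]_01   read 1 → write 0, move +1, go to Q
Q | 10000[_]01   read _ → write _, move 0, go to P
P | 10000[_]01   read _ → write 1, move +1, go to P
P | 100001[0]1   read 0 → write _, move -1, go to Q
Q | 10000[1]_1   read 1 → write 0, move +1, go to Q
Q | 100000[_]1   read _ → write _, move 0, go to P
P | 100000[_]1   read _ → write 1, move +1, go to P
P | 1000001[1]
No transition is defined for (P, 1); M halts in state P.

P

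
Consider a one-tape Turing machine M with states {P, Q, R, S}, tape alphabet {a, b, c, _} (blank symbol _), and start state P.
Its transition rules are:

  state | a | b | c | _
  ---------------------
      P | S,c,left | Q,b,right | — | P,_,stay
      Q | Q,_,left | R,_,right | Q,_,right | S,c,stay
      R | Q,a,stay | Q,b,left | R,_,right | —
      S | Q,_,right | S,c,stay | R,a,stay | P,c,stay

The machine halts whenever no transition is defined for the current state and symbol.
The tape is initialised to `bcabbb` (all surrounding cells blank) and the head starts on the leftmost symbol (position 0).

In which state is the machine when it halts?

P | [b]cabbb   read b → write b, move right, go to Q
Q | b[c]abbb   read c → write _, move right, go to Q
Q | b_[a]bbb   read a → write _, move left, go to Q
Q | b[_]_bbb   read _ → write c, move stay, go to S
S | b[c]_bbb   read c → write a, move stay, go to R
R | b[a]_bbb   read a → write a, move stay, go to Q
Q | b[a]_bbb   read a → write _, move left, go to Q
Q | [b]__bbb   read b → write _, move right, go to R
R | _[_]_bbb
No transition is defined for (R, _); M halts in state R.

R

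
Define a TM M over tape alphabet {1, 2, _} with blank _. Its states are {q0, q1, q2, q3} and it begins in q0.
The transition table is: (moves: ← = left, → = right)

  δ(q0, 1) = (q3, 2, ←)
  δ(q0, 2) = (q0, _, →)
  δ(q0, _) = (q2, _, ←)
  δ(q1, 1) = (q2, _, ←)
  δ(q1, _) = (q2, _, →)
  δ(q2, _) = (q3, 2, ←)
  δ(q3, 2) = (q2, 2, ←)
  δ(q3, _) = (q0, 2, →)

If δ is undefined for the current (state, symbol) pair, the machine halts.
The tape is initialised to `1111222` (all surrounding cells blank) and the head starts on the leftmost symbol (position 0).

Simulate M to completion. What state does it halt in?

q2

state=q0 head=0 tape=_[1]111222_   (q0,1)→(q3,2,←)
state=q3 head=-1 tape=[_]2111222_   (q3,_)→(q0,2,→)
state=q0 head=0 tape=2[2]111222_   (q0,2)→(q0,_,→)
state=q0 head=1 tape=2_[1]11222_   (q0,1)→(q3,2,←)
state=q3 head=0 tape=2[_]211222_   (q3,_)→(q0,2,→)
state=q0 head=1 tape=22[2]11222_   (q0,2)→(q0,_,→)
state=q0 head=2 tape=22_[1]1222_   (q0,1)→(q3,2,←)
state=q3 head=1 tape=22[_]21222_   (q3,_)→(q0,2,→)
state=q0 head=2 tape=222[2]1222_   (q0,2)→(q0,_,→)
state=q0 head=3 tape=222_[1]222_   (q0,1)→(q3,2,←)
state=q3 head=2 tape=222[_]2222_   (q3,_)→(q0,2,→)
state=q0 head=3 tape=2222[2]222_   (q0,2)→(q0,_,→)
state=q0 head=4 tape=2222_[2]22_   (q0,2)→(q0,_,→)
state=q0 head=5 tape=2222__[2]2_   (q0,2)→(q0,_,→)
state=q0 head=6 tape=2222___[2]_   (q0,2)→(q0,_,→)
state=q0 head=7 tape=2222____[_]   (q0,_)→(q2,_,←)
state=q2 head=6 tape=2222___[_]_   (q2,_)→(q3,2,←)
state=q3 head=5 tape=2222__[_]2_   (q3,_)→(q0,2,→)
state=q0 head=6 tape=2222__2[2]_   (q0,2)→(q0,_,→)
state=q0 head=7 tape=2222__2_[_]   (q0,_)→(q2,_,←)
state=q2 head=6 tape=2222__2[_]_   (q2,_)→(q3,2,←)
state=q3 head=5 tape=2222__[2]2_   (q3,2)→(q2,2,←)
state=q2 head=4 tape=2222_[_]22_   (q2,_)→(q3,2,←)
state=q3 head=3 tape=2222[_]222_   (q3,_)→(q0,2,→)
state=q0 head=4 tape=22222[2]22_   (q0,2)→(q0,_,→)
state=q0 head=5 tape=22222_[2]2_   (q0,2)→(q0,_,→)
state=q0 head=6 tape=22222__[2]_   (q0,2)→(q0,_,→)
state=q0 head=7 tape=22222___[_]   (q0,_)→(q2,_,←)
state=q2 head=6 tape=22222__[_]_   (q2,_)→(q3,2,←)
state=q3 head=5 tape=22222_[_]2_   (q3,_)→(q0,2,→)
state=q0 head=6 tape=22222_2[2]_   (q0,2)→(q0,_,→)
state=q0 head=7 tape=22222_2_[_]   (q0,_)→(q2,_,←)
state=q2 head=6 tape=22222_2[_]_   (q2,_)→(q3,2,←)
state=q3 head=5 tape=22222_[2]2_   (q3,2)→(q2,2,←)
state=q2 head=4 tape=22222[_]22_   (q2,_)→(q3,2,←)
state=q3 head=3 tape=2222[2]222_   (q3,2)→(q2,2,←)
state=q2 head=2 tape=222[2]2222_
No transition is defined for (q2, 2); M halts in state q2.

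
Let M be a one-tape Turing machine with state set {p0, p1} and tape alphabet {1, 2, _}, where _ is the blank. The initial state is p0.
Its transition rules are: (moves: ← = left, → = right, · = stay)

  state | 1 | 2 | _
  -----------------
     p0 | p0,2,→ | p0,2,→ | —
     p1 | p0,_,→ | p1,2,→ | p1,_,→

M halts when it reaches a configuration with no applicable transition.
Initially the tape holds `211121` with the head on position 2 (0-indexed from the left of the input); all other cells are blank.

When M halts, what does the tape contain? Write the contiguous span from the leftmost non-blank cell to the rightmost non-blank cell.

state=p0 head=2 tape=21[1]121_   (p0,1)→(p0,2,→)
state=p0 head=3 tape=212[1]21_   (p0,1)→(p0,2,→)
state=p0 head=4 tape=2122[2]1_   (p0,2)→(p0,2,→)
state=p0 head=5 tape=21222[1]_   (p0,1)→(p0,2,→)
state=p0 head=6 tape=212222[_]
The non-blank tape span at halt is 212222.

212222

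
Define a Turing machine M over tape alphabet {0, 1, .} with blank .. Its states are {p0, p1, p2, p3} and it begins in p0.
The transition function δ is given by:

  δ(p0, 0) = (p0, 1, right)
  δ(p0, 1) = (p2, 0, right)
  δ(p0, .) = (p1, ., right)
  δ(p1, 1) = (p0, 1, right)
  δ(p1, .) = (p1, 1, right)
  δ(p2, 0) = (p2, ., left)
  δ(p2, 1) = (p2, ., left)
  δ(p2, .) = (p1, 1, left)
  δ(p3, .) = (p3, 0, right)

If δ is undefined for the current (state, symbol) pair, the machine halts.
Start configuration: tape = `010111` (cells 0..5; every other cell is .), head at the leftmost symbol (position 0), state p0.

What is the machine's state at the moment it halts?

p1

p0 | ..[0]10111   read 0 → write 1, move right, go to p0
p0 | ..1[1]0111   read 1 → write 0, move right, go to p2
p2 | ..10[0]111   read 0 → write ., move left, go to p2
p2 | ..1[0].111   read 0 → write ., move left, go to p2
p2 | ..[1]..111   read 1 → write ., move left, go to p2
p2 | .[.]...111   read . → write 1, move left, go to p1
p1 | [.]1...111   read . → write 1, move right, go to p1
p1 | 1[1]...111   read 1 → write 1, move right, go to p0
p0 | 11[.]..111   read . → write ., move right, go to p1
p1 | 11.[.].111   read . → write 1, move right, go to p1
p1 | 11.1[.]111   read . → write 1, move right, go to p1
p1 | 11.11[1]11   read 1 → write 1, move right, go to p0
p0 | 11.111[1]1   read 1 → write 0, move right, go to p2
p2 | 11.1110[1]   read 1 → write ., move left, go to p2
p2 | 11.111[0].   read 0 → write ., move left, go to p2
p2 | 11.11[1]..   read 1 → write ., move left, go to p2
p2 | 11.1[1]...   read 1 → write ., move left, go to p2
p2 | 11.[1]....   read 1 → write ., move left, go to p2
p2 | 11[.].....   read . → write 1, move left, go to p1
p1 | 1[1]1.....   read 1 → write 1, move right, go to p0
p0 | 11[1].....   read 1 → write 0, move right, go to p2
p2 | 110[.]....   read . → write 1, move left, go to p1
p1 | 11[0]1....
No transition is defined for (p1, 0); M halts in state p1.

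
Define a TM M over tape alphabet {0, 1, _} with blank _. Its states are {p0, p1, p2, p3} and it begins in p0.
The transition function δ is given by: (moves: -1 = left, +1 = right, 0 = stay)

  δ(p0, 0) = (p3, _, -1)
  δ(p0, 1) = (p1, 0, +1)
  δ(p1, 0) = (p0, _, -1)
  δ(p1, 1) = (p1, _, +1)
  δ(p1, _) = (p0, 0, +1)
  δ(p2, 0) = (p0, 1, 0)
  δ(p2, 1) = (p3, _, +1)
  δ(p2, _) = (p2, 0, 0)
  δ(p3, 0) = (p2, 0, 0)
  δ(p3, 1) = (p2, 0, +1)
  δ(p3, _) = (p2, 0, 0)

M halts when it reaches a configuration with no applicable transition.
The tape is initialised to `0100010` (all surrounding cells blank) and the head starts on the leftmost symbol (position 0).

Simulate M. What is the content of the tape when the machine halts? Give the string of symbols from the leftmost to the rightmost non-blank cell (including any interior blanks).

000_0010

p0 | _[0]100010   read 0 → write _, move -1, go to p3
p3 | [_]_100010   read _ → write 0, move 0, go to p2
p2 | [0]_100010   read 0 → write 1, move 0, go to p0
p0 | [1]_100010   read 1 → write 0, move +1, go to p1
p1 | 0[_]100010   read _ → write 0, move +1, go to p0
p0 | 00[1]00010   read 1 → write 0, move +1, go to p1
p1 | 000[0]0010   read 0 → write _, move -1, go to p0
p0 | 00[0]_0010   read 0 → write _, move -1, go to p3
p3 | 0[0]__0010   read 0 → write 0, move 0, go to p2
p2 | 0[0]__0010   read 0 → write 1, move 0, go to p0
p0 | 0[1]__0010   read 1 → write 0, move +1, go to p1
p1 | 00[_]_0010   read _ → write 0, move +1, go to p0
p0 | 000[_]0010
The non-blank tape span at halt is 000_0010.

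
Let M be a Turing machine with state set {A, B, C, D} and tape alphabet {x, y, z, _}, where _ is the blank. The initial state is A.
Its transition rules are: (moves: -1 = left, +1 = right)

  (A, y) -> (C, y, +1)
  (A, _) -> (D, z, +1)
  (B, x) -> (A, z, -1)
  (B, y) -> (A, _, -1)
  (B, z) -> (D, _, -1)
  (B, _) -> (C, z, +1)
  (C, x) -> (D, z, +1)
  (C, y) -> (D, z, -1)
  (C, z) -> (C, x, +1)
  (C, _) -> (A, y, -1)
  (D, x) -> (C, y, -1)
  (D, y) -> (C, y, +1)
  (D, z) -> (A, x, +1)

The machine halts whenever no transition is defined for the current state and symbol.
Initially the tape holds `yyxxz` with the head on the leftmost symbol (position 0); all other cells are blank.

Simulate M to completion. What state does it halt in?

A | [y]yxxz_   read y → write y, move +1, go to C
C | y[y]xxz_   read y → write z, move -1, go to D
D | [y]zxxz_   read y → write y, move +1, go to C
C | y[z]xxz_   read z → write x, move +1, go to C
C | yx[x]xz_   read x → write z, move +1, go to D
D | yxz[x]z_   read x → write y, move -1, go to C
C | yx[z]yz_   read z → write x, move +1, go to C
C | yxx[y]z_   read y → write z, move -1, go to D
D | yx[x]zz_   read x → write y, move -1, go to C
C | y[x]yzz_   read x → write z, move +1, go to D
D | yz[y]zz_   read y → write y, move +1, go to C
C | yzy[z]z_   read z → write x, move +1, go to C
C | yzyx[z]_   read z → write x, move +1, go to C
C | yzyxx[_]   read _ → write y, move -1, go to A
A | yzyx[x]y
No transition is defined for (A, x); M halts in state A.

A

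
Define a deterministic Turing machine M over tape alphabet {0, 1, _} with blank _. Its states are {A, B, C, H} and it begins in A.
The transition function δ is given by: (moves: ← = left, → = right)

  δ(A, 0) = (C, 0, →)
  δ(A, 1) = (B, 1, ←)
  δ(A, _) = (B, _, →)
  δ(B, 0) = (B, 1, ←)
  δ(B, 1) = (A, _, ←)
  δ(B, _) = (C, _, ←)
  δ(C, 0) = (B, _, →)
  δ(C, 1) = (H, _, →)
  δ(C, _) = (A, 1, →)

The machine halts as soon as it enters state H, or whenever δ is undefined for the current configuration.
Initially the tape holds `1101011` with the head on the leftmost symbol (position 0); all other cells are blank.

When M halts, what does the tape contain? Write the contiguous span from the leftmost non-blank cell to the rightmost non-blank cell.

A | __[1]101011   read 1 → write 1, move ←, go to B
B | _[_]1101011   read _ → write _, move ←, go to C
C | [_]_1101011   read _ → write 1, move →, go to A
A | 1[_]1101011   read _ → write _, move →, go to B
B | 1_[1]101011   read 1 → write _, move ←, go to A
A | 1[_]_101011   read _ → write _, move →, go to B
B | 1_[_]101011   read _ → write _, move ←, go to C
C | 1[_]_101011   read _ → write 1, move →, go to A
A | 11[_]101011   read _ → write _, move →, go to B
B | 11_[1]01011   read 1 → write _, move ←, go to A
A | 11[_]_01011   read _ → write _, move →, go to B
B | 11_[_]01011   read _ → write _, move ←, go to C
C | 11[_]_01011   read _ → write 1, move →, go to A
A | 111[_]01011   read _ → write _, move →, go to B
B | 111_[0]1011   read 0 → write 1, move ←, go to B
B | 111[_]11011   read _ → write _, move ←, go to C
C | 11[1]_11011   read 1 → write _, move →, go to H
H | 11_[_]11011
The non-blank tape span at halt is 11__11011.

11__11011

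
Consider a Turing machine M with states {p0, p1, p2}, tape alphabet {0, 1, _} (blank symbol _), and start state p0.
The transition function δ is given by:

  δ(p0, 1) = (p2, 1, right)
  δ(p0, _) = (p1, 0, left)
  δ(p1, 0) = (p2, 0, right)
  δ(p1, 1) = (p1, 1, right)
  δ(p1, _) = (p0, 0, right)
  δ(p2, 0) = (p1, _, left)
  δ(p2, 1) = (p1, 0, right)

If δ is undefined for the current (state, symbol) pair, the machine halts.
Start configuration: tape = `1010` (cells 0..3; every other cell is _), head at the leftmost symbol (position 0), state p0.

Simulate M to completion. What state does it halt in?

state=p0 head=0 tape=[1]010_   (p0,1)→(p2,1,right)
state=p2 head=1 tape=1[0]10_   (p2,0)→(p1,_,left)
state=p1 head=0 tape=[1]_10_   (p1,1)→(p1,1,right)
state=p1 head=1 tape=1[_]10_   (p1,_)→(p0,0,right)
state=p0 head=2 tape=10[1]0_   (p0,1)→(p2,1,right)
state=p2 head=3 tape=101[0]_   (p2,0)→(p1,_,left)
state=p1 head=2 tape=10[1]__   (p1,1)→(p1,1,right)
state=p1 head=3 tape=101[_]_   (p1,_)→(p0,0,right)
state=p0 head=4 tape=1010[_]   (p0,_)→(p1,0,left)
state=p1 head=3 tape=101[0]0   (p1,0)→(p2,0,right)
state=p2 head=4 tape=1010[0]   (p2,0)→(p1,_,left)
state=p1 head=3 tape=101[0]_   (p1,0)→(p2,0,right)
state=p2 head=4 tape=1010[_]
No transition is defined for (p2, _); M halts in state p2.

p2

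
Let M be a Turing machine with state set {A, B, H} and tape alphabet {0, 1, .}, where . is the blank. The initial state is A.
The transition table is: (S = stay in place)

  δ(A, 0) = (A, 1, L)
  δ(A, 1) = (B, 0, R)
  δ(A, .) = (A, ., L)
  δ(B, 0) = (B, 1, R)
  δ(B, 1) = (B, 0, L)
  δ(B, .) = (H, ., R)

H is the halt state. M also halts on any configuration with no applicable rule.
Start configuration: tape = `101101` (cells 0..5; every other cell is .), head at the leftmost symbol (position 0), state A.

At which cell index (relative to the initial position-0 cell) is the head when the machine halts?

state=A head=0 tape=.[1]01101   (A,1)→(B,0,R)
state=B head=1 tape=.0[0]1101   (B,0)→(B,1,R)
state=B head=2 tape=.01[1]101   (B,1)→(B,0,L)
state=B head=1 tape=.0[1]0101   (B,1)→(B,0,L)
state=B head=0 tape=.[0]00101   (B,0)→(B,1,R)
state=B head=1 tape=.1[0]0101   (B,0)→(B,1,R)
state=B head=2 tape=.11[0]101   (B,0)→(B,1,R)
state=B head=3 tape=.111[1]01   (B,1)→(B,0,L)
state=B head=2 tape=.11[1]001   (B,1)→(B,0,L)
state=B head=1 tape=.1[1]0001   (B,1)→(B,0,L)
state=B head=0 tape=.[1]00001   (B,1)→(B,0,L)
state=B head=-1 tape=[.]000001   (B,.)→(H,.,R)
state=H head=0 tape=.[0]00001
At halt the head is at cell 0.

0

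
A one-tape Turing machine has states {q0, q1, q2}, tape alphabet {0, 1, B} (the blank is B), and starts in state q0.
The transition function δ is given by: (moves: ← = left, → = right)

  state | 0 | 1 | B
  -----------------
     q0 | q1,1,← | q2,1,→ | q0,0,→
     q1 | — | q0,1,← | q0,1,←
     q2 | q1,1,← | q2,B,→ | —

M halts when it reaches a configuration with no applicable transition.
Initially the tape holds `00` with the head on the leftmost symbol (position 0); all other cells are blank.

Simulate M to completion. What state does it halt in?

q0 | BB[0]0B   read 0 → write 1, move ←, go to q1
q1 | B[B]10B   read B → write 1, move ←, go to q0
q0 | [B]110B   read B → write 0, move →, go to q0
q0 | 0[1]10B   read 1 → write 1, move →, go to q2
q2 | 01[1]0B   read 1 → write B, move →, go to q2
q2 | 01B[0]B   read 0 → write 1, move ←, go to q1
q1 | 01[B]1B   read B → write 1, move ←, go to q0
q0 | 0[1]11B   read 1 → write 1, move →, go to q2
q2 | 01[1]1B   read 1 → write B, move →, go to q2
q2 | 01B[1]B   read 1 → write B, move →, go to q2
q2 | 01BB[B]
No transition is defined for (q2, B); M halts in state q2.

q2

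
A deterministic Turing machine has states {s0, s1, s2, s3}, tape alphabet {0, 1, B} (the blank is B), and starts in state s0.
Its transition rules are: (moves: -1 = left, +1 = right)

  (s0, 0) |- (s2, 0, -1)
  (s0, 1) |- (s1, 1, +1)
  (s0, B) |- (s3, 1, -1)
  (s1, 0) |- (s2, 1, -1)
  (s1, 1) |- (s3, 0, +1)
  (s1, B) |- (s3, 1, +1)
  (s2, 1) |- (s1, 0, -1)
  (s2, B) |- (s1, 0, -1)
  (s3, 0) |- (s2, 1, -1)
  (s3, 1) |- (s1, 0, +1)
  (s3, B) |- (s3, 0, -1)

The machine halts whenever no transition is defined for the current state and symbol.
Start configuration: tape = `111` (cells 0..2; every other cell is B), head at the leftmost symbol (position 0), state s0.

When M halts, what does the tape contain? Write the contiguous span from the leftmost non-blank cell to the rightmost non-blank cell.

10001

state=s0 head=0 tape=[1]11BB   (s0,1)→(s1,1,+1)
state=s1 head=1 tape=1[1]1BB   (s1,1)→(s3,0,+1)
state=s3 head=2 tape=10[1]BB   (s3,1)→(s1,0,+1)
state=s1 head=3 tape=100[B]B   (s1,B)→(s3,1,+1)
state=s3 head=4 tape=1001[B]   (s3,B)→(s3,0,-1)
state=s3 head=3 tape=100[1]0   (s3,1)→(s1,0,+1)
state=s1 head=4 tape=1000[0]   (s1,0)→(s2,1,-1)
state=s2 head=3 tape=100[0]1
The non-blank tape span at halt is 10001.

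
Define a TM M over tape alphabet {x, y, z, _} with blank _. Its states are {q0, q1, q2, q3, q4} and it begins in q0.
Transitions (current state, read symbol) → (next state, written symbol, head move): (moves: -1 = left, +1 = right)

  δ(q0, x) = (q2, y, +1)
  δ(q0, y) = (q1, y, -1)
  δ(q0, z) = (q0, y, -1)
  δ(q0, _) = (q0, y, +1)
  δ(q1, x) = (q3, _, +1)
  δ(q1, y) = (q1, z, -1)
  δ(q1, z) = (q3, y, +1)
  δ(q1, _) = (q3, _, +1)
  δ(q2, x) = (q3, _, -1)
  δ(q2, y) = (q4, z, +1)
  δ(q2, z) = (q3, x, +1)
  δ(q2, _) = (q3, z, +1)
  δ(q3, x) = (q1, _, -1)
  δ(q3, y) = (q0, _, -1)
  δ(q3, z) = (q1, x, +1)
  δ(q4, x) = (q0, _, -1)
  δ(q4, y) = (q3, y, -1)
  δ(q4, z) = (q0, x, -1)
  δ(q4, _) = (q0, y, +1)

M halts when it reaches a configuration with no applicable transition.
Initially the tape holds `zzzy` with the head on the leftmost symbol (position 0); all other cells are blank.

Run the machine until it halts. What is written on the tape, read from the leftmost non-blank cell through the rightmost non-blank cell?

xy_x

state=q0 head=0 tape=__[z]zzy__   (q0,z)→(q0,y,-1)
state=q0 head=-1 tape=_[_]yzzy__   (q0,_)→(q0,y,+1)
state=q0 head=0 tape=_y[y]zzy__   (q0,y)→(q1,y,-1)
state=q1 head=-1 tape=_[y]yzzy__   (q1,y)→(q1,z,-1)
state=q1 head=-2 tape=[_]zyzzy__   (q1,_)→(q3,_,+1)
state=q3 head=-1 tape=_[z]yzzy__   (q3,z)→(q1,x,+1)
state=q1 head=0 tape=_x[y]zzy__   (q1,y)→(q1,z,-1)
state=q1 head=-1 tape=_[x]zzzy__   (q1,x)→(q3,_,+1)
state=q3 head=0 tape=__[z]zzy__   (q3,z)→(q1,x,+1)
state=q1 head=1 tape=__x[z]zy__   (q1,z)→(q3,y,+1)
state=q3 head=2 tape=__xy[z]y__   (q3,z)→(q1,x,+1)
state=q1 head=3 tape=__xyx[y]__   (q1,y)→(q1,z,-1)
state=q1 head=2 tape=__xy[x]z__   (q1,x)→(q3,_,+1)
state=q3 head=3 tape=__xy_[z]__   (q3,z)→(q1,x,+1)
state=q1 head=4 tape=__xy_x[_]_   (q1,_)→(q3,_,+1)
state=q3 head=5 tape=__xy_x_[_]
The non-blank tape span at halt is xy_x.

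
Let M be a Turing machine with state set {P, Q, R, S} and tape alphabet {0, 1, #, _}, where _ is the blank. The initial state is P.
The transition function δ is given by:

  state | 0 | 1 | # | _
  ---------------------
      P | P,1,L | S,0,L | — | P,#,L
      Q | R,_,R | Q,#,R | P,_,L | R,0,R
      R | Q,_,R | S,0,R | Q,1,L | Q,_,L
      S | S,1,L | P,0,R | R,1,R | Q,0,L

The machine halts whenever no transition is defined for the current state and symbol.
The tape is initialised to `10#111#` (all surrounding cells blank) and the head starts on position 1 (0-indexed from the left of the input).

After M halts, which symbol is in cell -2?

state=P head=1 tape=__1[0]#111#   (P,0)→(P,1,L)
state=P head=0 tape=__[1]1#111#   (P,1)→(S,0,L)
state=S head=-1 tape=_[_]01#111#   (S,_)→(Q,0,L)
state=Q head=-2 tape=[_]001#111#   (Q,_)→(R,0,R)
state=R head=-1 tape=0[0]01#111#   (R,0)→(Q,_,R)
state=Q head=0 tape=0_[0]1#111#   (Q,0)→(R,_,R)
state=R head=1 tape=0__[1]#111#   (R,1)→(S,0,R)
state=S head=2 tape=0__0[#]111#   (S,#)→(R,1,R)
state=R head=3 tape=0__01[1]11#   (R,1)→(S,0,R)
state=S head=4 tape=0__010[1]1#   (S,1)→(P,0,R)
state=P head=5 tape=0__0100[1]#   (P,1)→(S,0,L)
state=S head=4 tape=0__010[0]0#   (S,0)→(S,1,L)
state=S head=3 tape=0__01[0]10#   (S,0)→(S,1,L)
state=S head=2 tape=0__0[1]110#   (S,1)→(P,0,R)
state=P head=3 tape=0__00[1]10#   (P,1)→(S,0,L)
state=S head=2 tape=0__0[0]010#   (S,0)→(S,1,L)
state=S head=1 tape=0__[0]1010#   (S,0)→(S,1,L)
state=S head=0 tape=0_[_]11010#   (S,_)→(Q,0,L)
state=Q head=-1 tape=0[_]011010#   (Q,_)→(R,0,R)
state=R head=0 tape=00[0]11010#   (R,0)→(Q,_,R)
state=Q head=1 tape=00_[1]1010#   (Q,1)→(Q,#,R)
state=Q head=2 tape=00_#[1]010#   (Q,1)→(Q,#,R)
state=Q head=3 tape=00_##[0]10#   (Q,0)→(R,_,R)
state=R head=4 tape=00_##_[1]0#   (R,1)→(S,0,R)
state=S head=5 tape=00_##_0[0]#   (S,0)→(S,1,L)
state=S head=4 tape=00_##_[0]1#   (S,0)→(S,1,L)
state=S head=3 tape=00_##[_]11#   (S,_)→(Q,0,L)
state=Q head=2 tape=00_#[#]011#   (Q,#)→(P,_,L)
state=P head=1 tape=00_[#]_011#
Cell -2 holds 0 when M halts.

0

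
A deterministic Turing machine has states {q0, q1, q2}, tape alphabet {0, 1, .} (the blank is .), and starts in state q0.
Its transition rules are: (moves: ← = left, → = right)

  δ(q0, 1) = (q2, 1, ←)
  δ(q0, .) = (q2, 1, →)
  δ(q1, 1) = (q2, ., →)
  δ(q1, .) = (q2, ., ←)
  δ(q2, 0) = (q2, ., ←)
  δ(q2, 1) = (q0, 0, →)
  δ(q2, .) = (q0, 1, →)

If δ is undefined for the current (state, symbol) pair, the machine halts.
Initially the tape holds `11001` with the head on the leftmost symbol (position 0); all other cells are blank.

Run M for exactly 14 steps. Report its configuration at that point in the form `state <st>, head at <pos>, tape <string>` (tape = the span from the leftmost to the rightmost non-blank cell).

state q0, head at 2, tape 1010001

q0 | ..[1]1001   read 1 → write 1, move ←, go to q2
q2 | .[.]11001   read . → write 1, move →, go to q0
q0 | .1[1]1001   read 1 → write 1, move ←, go to q2
q2 | .[1]11001   read 1 → write 0, move →, go to q0
q0 | .0[1]1001   read 1 → write 1, move ←, go to q2
q2 | .[0]11001   read 0 → write ., move ←, go to q2
q2 | [.].11001   read . → write 1, move →, go to q0
q0 | 1[.]11001   read . → write 1, move →, go to q2
q2 | 11[1]1001   read 1 → write 0, move →, go to q0
q0 | 110[1]001   read 1 → write 1, move ←, go to q2
q2 | 11[0]1001   read 0 → write ., move ←, go to q2
q2 | 1[1].1001   read 1 → write 0, move →, go to q0
q0 | 10[.]1001   read . → write 1, move →, go to q2
q2 | 101[1]001   read 1 → write 0, move →, go to q0
q0 | 1010[0]01
After 14 steps: state q0, head at 2, tape 1010001.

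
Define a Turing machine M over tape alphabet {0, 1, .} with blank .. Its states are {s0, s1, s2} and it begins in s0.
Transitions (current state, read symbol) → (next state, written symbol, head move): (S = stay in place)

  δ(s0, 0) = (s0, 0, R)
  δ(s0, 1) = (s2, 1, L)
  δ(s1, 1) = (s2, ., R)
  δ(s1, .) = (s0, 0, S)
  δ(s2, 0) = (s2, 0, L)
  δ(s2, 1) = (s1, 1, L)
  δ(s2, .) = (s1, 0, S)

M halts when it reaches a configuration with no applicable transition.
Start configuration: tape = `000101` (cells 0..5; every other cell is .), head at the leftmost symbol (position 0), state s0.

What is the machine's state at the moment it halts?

s0 | .[0]00101   read 0 → write 0, move R, go to s0
s0 | .0[0]0101   read 0 → write 0, move R, go to s0
s0 | .00[0]101   read 0 → write 0, move R, go to s0
s0 | .000[1]01   read 1 → write 1, move L, go to s2
s2 | .00[0]101   read 0 → write 0, move L, go to s2
s2 | .0[0]0101   read 0 → write 0, move L, go to s2
s2 | .[0]00101   read 0 → write 0, move L, go to s2
s2 | [.]000101   read . → write 0, move S, go to s1
s1 | [0]000101
No transition is defined for (s1, 0); M halts in state s1.

s1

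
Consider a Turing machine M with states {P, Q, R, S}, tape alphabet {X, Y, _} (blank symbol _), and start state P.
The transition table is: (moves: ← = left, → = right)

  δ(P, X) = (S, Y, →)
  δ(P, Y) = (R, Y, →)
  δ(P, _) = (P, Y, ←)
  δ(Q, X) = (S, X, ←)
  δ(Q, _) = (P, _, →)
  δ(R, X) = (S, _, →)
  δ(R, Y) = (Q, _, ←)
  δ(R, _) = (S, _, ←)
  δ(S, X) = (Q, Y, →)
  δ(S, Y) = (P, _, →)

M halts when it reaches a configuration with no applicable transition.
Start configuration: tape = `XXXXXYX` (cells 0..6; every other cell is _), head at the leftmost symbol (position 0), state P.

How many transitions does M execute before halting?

state=P head=0 tape=[X]XXXXYX_   (P,X)→(S,Y,→)
state=S head=1 tape=Y[X]XXXYX_   (S,X)→(Q,Y,→)
state=Q head=2 tape=YY[X]XXYX_   (Q,X)→(S,X,←)
state=S head=1 tape=Y[Y]XXXYX_   (S,Y)→(P,_,→)
state=P head=2 tape=Y_[X]XXYX_   (P,X)→(S,Y,→)
state=S head=3 tape=Y_Y[X]XYX_   (S,X)→(Q,Y,→)
state=Q head=4 tape=Y_YY[X]YX_   (Q,X)→(S,X,←)
state=S head=3 tape=Y_Y[Y]XYX_   (S,Y)→(P,_,→)
state=P head=4 tape=Y_Y_[X]YX_   (P,X)→(S,Y,→)
state=S head=5 tape=Y_Y_Y[Y]X_   (S,Y)→(P,_,→)
state=P head=6 tape=Y_Y_Y_[X]_   (P,X)→(S,Y,→)
state=S head=7 tape=Y_Y_Y_Y[_]
M halts after 11 transitions.

11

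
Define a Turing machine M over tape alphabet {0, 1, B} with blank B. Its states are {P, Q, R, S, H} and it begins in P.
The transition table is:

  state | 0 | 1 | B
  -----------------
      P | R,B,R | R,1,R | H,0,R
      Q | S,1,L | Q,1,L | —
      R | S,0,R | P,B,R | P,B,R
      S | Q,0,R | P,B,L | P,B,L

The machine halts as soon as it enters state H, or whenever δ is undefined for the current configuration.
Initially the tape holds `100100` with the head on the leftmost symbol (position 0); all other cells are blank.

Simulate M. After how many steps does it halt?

10

P | B[1]00100   read 1 → write 1, move R, go to R
R | B1[0]0100   read 0 → write 0, move R, go to S
S | B10[0]100   read 0 → write 0, move R, go to Q
Q | B100[1]00   read 1 → write 1, move L, go to Q
Q | B10[0]100   read 0 → write 1, move L, go to S
S | B1[0]1100   read 0 → write 0, move R, go to Q
Q | B10[1]100   read 1 → write 1, move L, go to Q
Q | B1[0]1100   read 0 → write 1, move L, go to S
S | B[1]11100   read 1 → write B, move L, go to P
P | [B]B11100   read B → write 0, move R, go to H
H | 0[B]11100
M halts after 10 transitions.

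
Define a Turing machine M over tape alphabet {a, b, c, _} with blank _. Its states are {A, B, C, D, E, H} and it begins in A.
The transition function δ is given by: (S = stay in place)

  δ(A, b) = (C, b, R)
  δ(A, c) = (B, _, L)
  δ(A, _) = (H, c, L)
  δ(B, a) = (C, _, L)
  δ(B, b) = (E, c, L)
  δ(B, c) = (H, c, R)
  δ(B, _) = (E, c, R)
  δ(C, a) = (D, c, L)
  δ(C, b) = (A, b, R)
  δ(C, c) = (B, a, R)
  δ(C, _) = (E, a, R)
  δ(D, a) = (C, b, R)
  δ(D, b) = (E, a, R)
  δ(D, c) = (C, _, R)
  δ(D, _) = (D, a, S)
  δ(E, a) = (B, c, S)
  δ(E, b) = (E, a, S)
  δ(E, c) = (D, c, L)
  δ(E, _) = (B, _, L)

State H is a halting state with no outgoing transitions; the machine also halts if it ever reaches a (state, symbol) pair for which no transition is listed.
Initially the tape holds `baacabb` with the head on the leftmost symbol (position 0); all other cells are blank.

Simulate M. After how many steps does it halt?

A | [b]aacabb   read b → write b, move R, go to C
C | b[a]acabb   read a → write c, move L, go to D
D | [b]cacabb   read b → write a, move R, go to E
E | a[c]acabb   read c → write c, move L, go to D
D | [a]cacabb   read a → write b, move R, go to C
C | b[c]acabb   read c → write a, move R, go to B
B | ba[a]cabb   read a → write _, move L, go to C
C | b[a]_cabb   read a → write c, move L, go to D
D | [b]c_cabb   read b → write a, move R, go to E
E | a[c]_cabb   read c → write c, move L, go to D
D | [a]c_cabb   read a → write b, move R, go to C
C | b[c]_cabb   read c → write a, move R, go to B
B | ba[_]cabb   read _ → write c, move R, go to E
E | bac[c]abb   read c → write c, move L, go to D
D | ba[c]cabb   read c → write _, move R, go to C
C | ba_[c]abb   read c → write a, move R, go to B
B | ba_a[a]bb   read a → write _, move L, go to C
C | ba_[a]_bb   read a → write c, move L, go to D
D | ba[_]c_bb   read _ → write a, move S, go to D
D | ba[a]c_bb   read a → write b, move R, go to C
C | bab[c]_bb   read c → write a, move R, go to B
B | baba[_]bb   read _ → write c, move R, go to E
E | babac[b]b   read b → write a, move S, go to E
E | babac[a]b   read a → write c, move S, go to B
B | babac[c]b   read c → write c, move R, go to H
H | babacc[b]
M halts after 25 transitions.

25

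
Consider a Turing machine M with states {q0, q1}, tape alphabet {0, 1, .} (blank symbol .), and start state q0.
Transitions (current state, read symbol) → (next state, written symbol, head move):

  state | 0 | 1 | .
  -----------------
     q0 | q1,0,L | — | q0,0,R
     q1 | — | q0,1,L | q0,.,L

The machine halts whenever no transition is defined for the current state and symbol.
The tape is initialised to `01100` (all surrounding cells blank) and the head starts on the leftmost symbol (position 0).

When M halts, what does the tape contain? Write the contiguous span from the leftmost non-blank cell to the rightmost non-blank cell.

state=q0 head=0 tape=..[0]1100   (q0,0)→(q1,0,L)
state=q1 head=-1 tape=.[.]01100   (q1,.)→(q0,.,L)
state=q0 head=-2 tape=[.].01100   (q0,.)→(q0,0,R)
state=q0 head=-1 tape=0[.]01100   (q0,.)→(q0,0,R)
state=q0 head=0 tape=00[0]1100   (q0,0)→(q1,0,L)
state=q1 head=-1 tape=0[0]01100
The non-blank tape span at halt is 0001100.

0001100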